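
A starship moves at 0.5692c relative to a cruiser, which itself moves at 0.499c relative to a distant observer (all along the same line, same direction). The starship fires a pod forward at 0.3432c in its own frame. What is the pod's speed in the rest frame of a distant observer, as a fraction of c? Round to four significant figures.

0.9141c

Apply u = (u'+v)/(1+u'v) twice. Pod in the cruiser frame: (0.3432+0.5692)/(1+0.3432·0.5692) = 0.9124/1.19534944 = 0.76329c.
That velocity, transformed to the rest frame of a distant observer: (0.76329+0.499)/(1+0.76329·0.499) = 1.26229/1.38088171 = 0.91412c.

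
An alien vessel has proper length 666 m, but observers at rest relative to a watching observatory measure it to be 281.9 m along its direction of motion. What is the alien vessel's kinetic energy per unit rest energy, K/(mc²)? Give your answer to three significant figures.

From L = L₀/γ: γ = 666/281.9 = 2.36254.
Since K = (γ−1)mc², K/(mc²) = 2.36254 − 1 = 1.36.

1.36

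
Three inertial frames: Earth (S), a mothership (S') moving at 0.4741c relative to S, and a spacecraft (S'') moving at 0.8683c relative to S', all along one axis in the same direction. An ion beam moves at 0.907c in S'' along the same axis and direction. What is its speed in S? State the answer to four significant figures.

Apply u = (u'+v)/(1+u'v) twice. Ion beam in the mothership frame: (0.907+0.8683)/(1+0.907·0.8683) = 1.7753/1.7875481 = 0.99315c.
That velocity, transformed to the rest frame of Earth: (0.99315+0.4741)/(1+0.99315·0.4741) = 1.46725/1.470852415 = 0.99755c.

0.9976c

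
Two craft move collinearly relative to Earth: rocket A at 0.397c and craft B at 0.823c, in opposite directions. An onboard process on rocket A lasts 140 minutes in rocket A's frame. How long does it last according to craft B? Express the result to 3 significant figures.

356 minutes

Transform rocket A's velocity into craft B's frame: (0.397 + 0.823)/(1 + 0.397·0.823) = 1.22/1.326731, so the relative speed is 0.91955c.
γ for this relative speed: γ = 1/√(1 − 0.845572) = 2.5447.
Rocket A's interval is proper; time dilation gives Δt_B = γΔτ = 2.5447 × 140 minutes = 356 minutes.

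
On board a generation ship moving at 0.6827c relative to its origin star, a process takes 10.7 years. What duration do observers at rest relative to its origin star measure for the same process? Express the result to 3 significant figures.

14.6 years

With β = 0.6827, γ = 1/√(1 − 0.6827²) = 1/√0.53392071 = 1.3686.
Time dilation: Δt = γ·Δτ = 1.3686 × 10.7 = 14.6 years.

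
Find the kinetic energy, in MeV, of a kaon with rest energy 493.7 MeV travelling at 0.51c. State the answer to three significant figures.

80.3 MeV

Lorentz factor: γ = (1 − 0.2601)^(−1/2) = 1.16255.
Kinetic energy: K = (γ − 1)mc² = (1.16255 − 1) × 493.7 MeV = 0.16255 × 493.7 = 80.3 MeV.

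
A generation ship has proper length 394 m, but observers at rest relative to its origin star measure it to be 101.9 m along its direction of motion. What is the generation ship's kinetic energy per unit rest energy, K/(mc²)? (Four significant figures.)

Length contraction gives γ = L₀/L = 394/101.9 = 3.86654.
Since K = (γ−1)mc², K/(mc²) = 3.86654 − 1 = 2.867.

2.867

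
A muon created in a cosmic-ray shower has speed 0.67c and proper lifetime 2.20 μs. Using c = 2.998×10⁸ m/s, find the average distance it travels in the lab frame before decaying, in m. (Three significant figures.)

595 m

With β = 0.67, γ = 1/√(1 − 0.67²) = 1/√0.5511 = 1.3471.
Lab-frame lifetime: Δt = γτ = 1.3471 × 2.20 μs = 2.9636 μs.
Distance: d = vΔt = 0.67 × 2.998×10⁸ m/s × 2.9636×10^-6 s = 595 m.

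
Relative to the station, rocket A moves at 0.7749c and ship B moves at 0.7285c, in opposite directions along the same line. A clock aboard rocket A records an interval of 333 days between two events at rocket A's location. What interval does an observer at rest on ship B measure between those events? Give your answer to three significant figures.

Transform rocket A's velocity into ship B's frame: (0.7749 + 0.7285)/(1 + 0.7749·0.7285) = 1.5034/1.56451465, so the relative speed is 0.96094c.
γ for this relative speed: γ = 1/√(1 − 0.923406) = 3.6133.
The clock on rocket A records proper time, so ship B measures Δt = γΔτ = 3.6133 × 333 = 1200 days.

1200 days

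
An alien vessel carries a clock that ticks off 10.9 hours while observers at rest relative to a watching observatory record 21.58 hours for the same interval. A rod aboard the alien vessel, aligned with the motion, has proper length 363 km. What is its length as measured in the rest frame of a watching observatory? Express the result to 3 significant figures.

183 km

From Δt = γΔτ: γ = 21.58/10.9 = 1.97982.
L = L₀/γ = 363/1.97982 = 183 km.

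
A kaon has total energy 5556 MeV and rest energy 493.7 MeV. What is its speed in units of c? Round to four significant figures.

0.9960c

Total energy E = γmc² gives γ = 5556/493.7 = 11.254.
Hence β = √(1 − 1/γ²) = √(1 − 0.00789562) = √0.99210438 = 0.9960.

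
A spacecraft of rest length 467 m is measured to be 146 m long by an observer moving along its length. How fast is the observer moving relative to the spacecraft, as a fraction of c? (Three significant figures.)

Length contraction gives γ = L₀/L = 467/146 = 3.1986.
β = √(1 − 1/γ²) = √0.902258 = 0.950.

0.950c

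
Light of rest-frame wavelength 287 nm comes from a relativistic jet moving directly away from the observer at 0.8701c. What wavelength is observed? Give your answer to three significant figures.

Relativistic Doppler for wavelength: λ_obs = λ_src · √((1+β)/(1−β)).
With β = 0.8701: factor = √(1.8701/0.1299) = 3.7943.
λ_obs = 287 × 3.7943 = 1090 nm.

1090 nm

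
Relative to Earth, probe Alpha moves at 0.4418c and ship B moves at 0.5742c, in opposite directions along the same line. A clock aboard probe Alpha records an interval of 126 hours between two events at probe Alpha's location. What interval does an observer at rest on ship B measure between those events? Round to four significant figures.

The velocity of probe Alpha relative to ship B is (0.4418 + 0.5742)c / (1 + 0.4418×0.5742) = 0.81041c; relative speed 0.81041c.
At |u| = 0.81041c, γ = (1 − 0.656764)^(−1/2) = 1.7069.
Probe Alpha's interval is proper; time dilation gives Δt_B = γΔτ = 1.7069 × 126 hours = 215.1 hours.

215.1 hours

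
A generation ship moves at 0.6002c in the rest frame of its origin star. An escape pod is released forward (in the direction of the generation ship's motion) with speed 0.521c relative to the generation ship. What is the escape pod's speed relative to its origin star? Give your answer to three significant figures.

In units of c, u = (u' + v)/(1 + u'v) with u' = 0.521 and v = 0.6002.
Numerator: 0.521 + 0.6002 = 1.1212. Denominator: 1 + (0.521)(0.6002) = 1.3127042.
u = 1.1212/1.3127042 = 0.85411, so the speed is 0.854c.

0.854c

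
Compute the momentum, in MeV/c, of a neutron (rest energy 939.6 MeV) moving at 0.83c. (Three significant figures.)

Lorentz factor: γ = (1 − 0.6889)^(−1/2) = 1.7929.
Momentum: p = γβ·mc = 1.7929 × 0.83 × 939.6 MeV/c = 1400 MeV/c.

1400 MeV/c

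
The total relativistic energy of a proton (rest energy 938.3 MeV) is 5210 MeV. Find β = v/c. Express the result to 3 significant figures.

γ = E/(mc²) = 5210/938.3 = 5.5526.
β = √(1 − 1/γ²) = √(1 − 0.0324345) = √0.9675655 = 0.984.

0.984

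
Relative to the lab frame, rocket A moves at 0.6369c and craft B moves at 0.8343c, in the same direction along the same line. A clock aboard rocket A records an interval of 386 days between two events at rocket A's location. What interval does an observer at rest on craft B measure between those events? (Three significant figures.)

426 days

Speed of rocket A in craft B's frame: u = (v_A − v_B)/(1 − v_A v_B/c²) = (0.6369 − 0.8343)/(1 − 0.6369×0.8343) = −0.1974/0.46863433 = −0.42122; |u| = 0.42122c.
γ for this relative speed: γ = 1/√(1 − 0.177426) = 1.1026.
Rocket A's interval is proper; time dilation gives Δt_B = γΔτ = 1.1026 × 386 days = 426 days.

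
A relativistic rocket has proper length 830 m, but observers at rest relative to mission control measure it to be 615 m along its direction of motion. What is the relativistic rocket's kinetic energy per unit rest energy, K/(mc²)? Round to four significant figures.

0.3496

γ = L₀/L = 830/615 = 1.34959.
K/(mc²) = γ − 1 = 1.34959 − 1 = 0.3496.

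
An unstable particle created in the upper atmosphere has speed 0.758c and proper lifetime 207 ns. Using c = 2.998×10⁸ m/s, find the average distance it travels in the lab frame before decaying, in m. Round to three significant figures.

72.1 m

γ = 1/√(1 − β²) = 1/√(1 − 0.574564) = 1/√0.425436 = 1/0.652255 = 1.5331.
Lab-frame lifetime: Δt = γτ = 1.5331 × 207 ns = 317.35 ns.
Distance: d = vΔt = 0.758 × 2.998×10⁸ m/s × 3.1735×10^-7 s = 72.1 m.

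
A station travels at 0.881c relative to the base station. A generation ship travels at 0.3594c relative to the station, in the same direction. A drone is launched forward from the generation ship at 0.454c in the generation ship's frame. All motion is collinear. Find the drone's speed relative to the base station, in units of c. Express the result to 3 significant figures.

First combine the drone and generation ship (S''→S'): u₁ = (0.454 + 0.3594)/(1 + 0.454×0.3594) = 0.8134/1.1631676 = 0.6993.
Then combine with the station (S'→S): u = (0.6993 + 0.881)/(1 + 0.6993×0.881) = 1.5803/1.6160833 = 0.97786.

0.978c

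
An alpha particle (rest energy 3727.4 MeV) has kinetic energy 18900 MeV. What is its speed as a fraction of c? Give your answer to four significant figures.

0.9863c

γ = 1 + K/(mc²) = 1 + 18900/3727.4 = 6.0706.
β = √(1 − 1/γ²) = √(1 − 0.0271354) = √0.9728646 = 0.9863.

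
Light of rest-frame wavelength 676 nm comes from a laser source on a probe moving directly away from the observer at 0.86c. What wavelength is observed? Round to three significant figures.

2460 nm

Relativistic Doppler for wavelength: λ_obs = λ_src · √((1+β)/(1−β)).
With β = 0.86: factor = √(1.86/0.14) = 3.645.
λ_obs = 676 × 3.645 = 2460 nm.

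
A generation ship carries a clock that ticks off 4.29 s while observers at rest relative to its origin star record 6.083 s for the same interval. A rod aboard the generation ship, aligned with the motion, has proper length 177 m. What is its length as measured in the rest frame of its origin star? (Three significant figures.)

125 m

γ = Δt/Δτ = 6.083/4.29 = 1.41795.
The rod contracts by the same γ: 177 m / 1.41795 = 125 m.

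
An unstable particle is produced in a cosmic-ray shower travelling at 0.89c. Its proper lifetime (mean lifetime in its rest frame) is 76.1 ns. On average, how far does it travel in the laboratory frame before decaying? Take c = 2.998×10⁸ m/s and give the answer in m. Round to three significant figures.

44.5 m

β² = 0.7921, so γ = 1/√0.2079 = 2.1932.
Lab-frame lifetime: Δt = γτ = 2.1932 × 76.1 ns = 166.9 ns.
Distance: d = vΔt = 0.89 × 2.998×10⁸ m/s × 1.6690×10^-7 s = 44.5 m.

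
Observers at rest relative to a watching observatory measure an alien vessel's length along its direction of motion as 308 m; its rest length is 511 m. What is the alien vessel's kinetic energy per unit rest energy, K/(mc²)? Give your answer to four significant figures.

γ = L₀/L = 511/308 = 1.65909.
Since K = (γ−1)mc², K/(mc²) = 1.65909 − 1 = 0.6591.

0.6591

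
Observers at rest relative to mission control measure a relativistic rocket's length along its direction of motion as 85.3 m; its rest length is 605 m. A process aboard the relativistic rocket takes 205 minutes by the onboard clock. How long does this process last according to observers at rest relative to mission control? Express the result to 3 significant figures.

1450 minutes

Length contraction gives γ = L₀/L = 605/85.3 = 7.09261.
Δt = γΔτ = 7.09261 × 205 = 1450 minutes.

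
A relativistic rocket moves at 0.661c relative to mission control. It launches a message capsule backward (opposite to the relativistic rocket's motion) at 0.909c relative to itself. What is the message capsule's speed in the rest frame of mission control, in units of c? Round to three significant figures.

0.621c

In units of c, u = (u' + v)/(1 + u'v) with u' = −0.909 and v = 0.661.
Numerator: −0.909 + 0.661 = −0.248. Denominator: 1 + (−0.909)(0.661) = 0.399151.
u = −0.248/0.399151 = −0.62132, so the speed is 0.621c.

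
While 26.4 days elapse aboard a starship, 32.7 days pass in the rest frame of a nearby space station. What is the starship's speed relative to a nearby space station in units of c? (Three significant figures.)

γ = Δt/Δτ = 32.7/26.4 = 1.2386.
β = √(1 − 1/γ²) = √(1 − 0.651835) = √0.348165 = 0.590.

0.590c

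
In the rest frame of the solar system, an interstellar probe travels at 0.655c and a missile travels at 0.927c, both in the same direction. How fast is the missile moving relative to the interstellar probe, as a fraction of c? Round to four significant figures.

Transform to the interstellar probe's frame: u' = (u − v)/(1 − uv/c²).
u' = (0.927 − 0.655)/(1 − 0.927×0.655) = 0.272/0.392815 = 0.69244.
Speed in the interstellar probe's frame: 0.6924c (in the same direction).

0.6924c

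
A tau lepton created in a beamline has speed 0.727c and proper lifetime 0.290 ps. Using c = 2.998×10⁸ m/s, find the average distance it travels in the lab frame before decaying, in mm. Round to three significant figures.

0.0921 mm

γ = 1/√(1 − β²) = 1/√(1 − 0.528529) = 1/√0.471471 = 1/0.686637 = 1.4564.
Lab-frame lifetime: Δt = γτ = 1.4564 × 0.290 ps = 0.42236 ps.
Distance: d = vΔt = 0.727 × 2.998×10⁸ m/s × 4.2236×10^-13 s = 9.21×10^-5 m = 0.0921 mm.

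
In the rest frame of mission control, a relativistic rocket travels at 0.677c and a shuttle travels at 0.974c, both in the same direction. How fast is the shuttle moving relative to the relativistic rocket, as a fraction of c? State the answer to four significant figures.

0.8720c

Transform to the relativistic rocket's frame: u' = (u − v)/(1 − uv/c²).
u' = (0.974 − 0.677)/(1 − 0.974×0.677) = 0.297/0.340602 = 0.87199.
Speed in the relativistic rocket's frame: 0.8720c (in the same direction).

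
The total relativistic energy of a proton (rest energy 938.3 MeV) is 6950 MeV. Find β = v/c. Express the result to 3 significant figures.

γ = E/(mc²) = 6950/938.3 = 7.407.
β = √(1 − 1/γ²) = √(1 − 0.018227) = √0.981773 = 0.991.

0.991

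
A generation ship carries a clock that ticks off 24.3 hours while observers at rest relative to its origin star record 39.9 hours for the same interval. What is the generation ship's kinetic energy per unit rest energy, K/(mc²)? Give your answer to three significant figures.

γ = Δt/Δτ = 39.9/24.3 = 1.64198.
Since K = (γ−1)mc², K/(mc²) = 1.64198 − 1 = 0.642.

0.642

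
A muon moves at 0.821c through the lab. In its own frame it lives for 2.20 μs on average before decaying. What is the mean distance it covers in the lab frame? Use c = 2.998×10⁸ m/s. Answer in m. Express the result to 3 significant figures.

With β = 0.821, γ = 1/√(1 − 0.821²) = 1/√0.325959 = 1.7515.
Lab-frame lifetime: Δt = γτ = 1.7515 × 2.20 μs = 3.8533 μs.
Distance: d = vΔt = 0.821 × 2.998×10⁸ m/s × 3.8533×10^-6 s = 948 m.

948 m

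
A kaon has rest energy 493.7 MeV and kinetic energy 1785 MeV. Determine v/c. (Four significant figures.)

γ = 1 + K/(mc²) = 1 + 1785/493.7 = 4.6156.
β = √(1 − 1/γ²) = √(1 − 0.0469401) = √0.9530599 = 0.9762.

0.9762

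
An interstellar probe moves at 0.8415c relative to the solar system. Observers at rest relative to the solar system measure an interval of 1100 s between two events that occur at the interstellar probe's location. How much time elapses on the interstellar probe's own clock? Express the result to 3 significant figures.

γ = 1/√(1 − β²) = 1/√(1 − 0.70812225) = 1/√0.29187775 = 1/0.540257 = 1.851.
The moving clock records proper time: Δτ = Δt/γ = 1100/1.851 = 594 s.

594 s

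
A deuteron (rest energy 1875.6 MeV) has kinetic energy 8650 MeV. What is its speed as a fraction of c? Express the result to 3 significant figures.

K = (γ−1)mc², so γ = 1 + 8650/1875.6 = 5.6119.
Then v/c = √(1 − γ⁻²) = √(1 − 0.0317527) = √0.9682473 = 0.984.

0.984c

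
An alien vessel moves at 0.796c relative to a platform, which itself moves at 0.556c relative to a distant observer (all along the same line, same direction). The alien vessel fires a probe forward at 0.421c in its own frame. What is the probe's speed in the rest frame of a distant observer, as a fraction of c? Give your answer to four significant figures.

0.9739c

Compose velocities in two stages. Stage 1 (into S'): u₁ = (0.421+0.796)/(1+0.421×0.796) = 0.91153.
Stage 2 (into S): u = (0.91153+0.556)/(1+0.91153×0.556) = 0.97393, so the speed is 0.9739c.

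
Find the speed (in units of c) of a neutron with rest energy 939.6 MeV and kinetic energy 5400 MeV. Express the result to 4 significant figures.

K = (γ−1)mc², so γ = 1 + 5400/939.6 = 6.7471.
Then v/c = √(1 − γ⁻²) = √(1 − 0.0219667) = √0.9780333 = 0.9890.

0.9890c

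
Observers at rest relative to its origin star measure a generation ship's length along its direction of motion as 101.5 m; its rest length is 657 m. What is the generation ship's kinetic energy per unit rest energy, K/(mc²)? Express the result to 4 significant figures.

5.473

γ = L₀/L = 657/101.5 = 6.47291.
Since K = (γ−1)mc², K/(mc²) = 6.47291 − 1 = 5.473.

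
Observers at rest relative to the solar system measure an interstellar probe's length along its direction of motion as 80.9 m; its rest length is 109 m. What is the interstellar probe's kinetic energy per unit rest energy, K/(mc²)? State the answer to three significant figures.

Length contraction gives γ = L₀/L = 109/80.9 = 1.34734.
Since K = (γ−1)mc², K/(mc²) = 1.34734 − 1 = 0.347.

0.347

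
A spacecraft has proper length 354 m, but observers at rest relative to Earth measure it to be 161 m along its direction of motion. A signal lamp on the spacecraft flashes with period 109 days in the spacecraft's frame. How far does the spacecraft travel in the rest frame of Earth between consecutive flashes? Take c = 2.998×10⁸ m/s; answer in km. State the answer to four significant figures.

From L = L₀/γ: γ = 354/161 = 2.19876.
β = √(1 − 1/γ²) = 0.89059. Lab-frame period = γτ = 2.19876×109 days = 239.66 days. Distance = βc × γτ = 0.89059 × 2.998×10⁸ m/s × 20706624 s = 5.5286×10^15 m = 5.529×10^12 km.

5.529×10^12 km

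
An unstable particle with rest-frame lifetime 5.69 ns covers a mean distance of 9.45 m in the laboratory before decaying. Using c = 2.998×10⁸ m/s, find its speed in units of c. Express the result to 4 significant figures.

Let x = d/(cτ) = 9.450 m / (2.998×10⁸ m/s × 5.690×10^-9 s) = 5.5397. Since d = βγcτ, x = βγ = β/√(1−β²).
Solving: β² = x²/(1+x²) = 30.6883/31.6883 = 0.968443, so β = 0.9841.

0.9841c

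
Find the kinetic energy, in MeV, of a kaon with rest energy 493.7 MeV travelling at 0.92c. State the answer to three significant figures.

766 MeV

γ = 1/√(1 − β²) = 1/√(1 − 0.8464) = 1/√0.1536 = 1/0.391918 = 2.5516.
Kinetic energy: K = (γ − 1)mc² = (2.5516 − 1) × 493.7 MeV = 1.5516 × 493.7 = 766 MeV.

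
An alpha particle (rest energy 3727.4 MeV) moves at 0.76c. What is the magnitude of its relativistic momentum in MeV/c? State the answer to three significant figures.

4360 MeV/c

γ = 1/√(1 − β²) = 1/√(1 − 0.5776) = 1/√0.4224 = 1/0.649923 = 1.5386.
Momentum: p = γβ·mc = 1.5386 × 0.76 × 3727.4 MeV/c = 4360 MeV/c.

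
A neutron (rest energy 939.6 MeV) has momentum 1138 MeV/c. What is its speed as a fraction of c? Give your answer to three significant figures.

pc/(mc²) = 1138/939.6 = 1.2112 = βγ = β/√(1−β²).
So β² = x²/(1 + x²) with x = 1.2112: x² = 1.46701, β² = 1.46701/2.46701 = 0.594651, β = 0.771.

0.771c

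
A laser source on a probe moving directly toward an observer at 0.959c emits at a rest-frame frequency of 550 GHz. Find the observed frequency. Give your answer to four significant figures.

Relativistic Doppler (source moving toward): f_obs = f_src · √((1+β)/(1−β)).
With β = 0.959: factor = √(1.959/0.041) = 6.9123.
f_obs = 550 × 6.9123 = 3802 GHz.

3802 GHz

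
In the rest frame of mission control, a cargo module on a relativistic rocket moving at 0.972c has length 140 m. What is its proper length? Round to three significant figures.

596 m

γ = 1/√(1 − β²) = 1/√(1 − 0.944784) = 1/√0.055216 = 1/0.234981 = 4.2557.
Proper length: L₀ = γ·L = 4.2557 × 140 = 596 m.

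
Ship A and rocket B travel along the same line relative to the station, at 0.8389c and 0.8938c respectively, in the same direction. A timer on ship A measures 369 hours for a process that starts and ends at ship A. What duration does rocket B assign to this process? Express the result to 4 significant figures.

The velocity of ship A relative to rocket B is (0.8389 − 0.8938)c / (1 − 0.8389×0.8938) = −0.21943c; relative speed 0.21943c.
At |u| = 0.21943c, γ = (1 − 0.0481495)^(−1/2) = 1.025.
The clock on ship A records proper time, so rocket B measures Δt = γΔτ = 1.025 × 369 = 378.2 hours.

378.2 hours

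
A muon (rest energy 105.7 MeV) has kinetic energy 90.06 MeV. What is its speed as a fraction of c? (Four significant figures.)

0.8417c

γ = 1 + K/(mc²) = 1 + 90.06/105.7 = 1.852.
β = √(1 − 1/γ²) = √(1 − 0.291553) = √0.708447 = 0.8417.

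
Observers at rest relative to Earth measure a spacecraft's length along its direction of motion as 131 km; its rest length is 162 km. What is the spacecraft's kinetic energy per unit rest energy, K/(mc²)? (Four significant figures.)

Length contraction gives γ = L₀/L = 162/131 = 1.23664.
Since K = (γ−1)mc², K/(mc²) = 1.23664 − 1 = 0.2366.

0.2366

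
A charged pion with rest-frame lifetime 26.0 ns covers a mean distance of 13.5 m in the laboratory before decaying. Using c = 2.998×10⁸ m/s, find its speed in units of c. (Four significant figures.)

Let x = d/(cτ) = 13.50 m / (2.998×10⁸ m/s × 2.600×10^-8 s) = 1.7319. Since d = βγcτ, x = βγ = β/√(1−β²).
Solving: β² = x²/(1+x²) = 2.99948/3.99948 = 0.749967, so β = 0.8660.

0.8660c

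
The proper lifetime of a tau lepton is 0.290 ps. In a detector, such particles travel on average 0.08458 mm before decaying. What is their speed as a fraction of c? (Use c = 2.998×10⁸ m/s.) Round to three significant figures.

Let x = d/(cτ) = 8.458×10^-5 m / (2.998×10⁸ m/s × 2.900×10^-13 s) = 0.97283. Since d = βγcτ, x = βγ = β/√(1−β²).
Solving: β² = x²/(1+x²) = 0.946398/1.946398 = 0.48623, so β = 0.697.

0.697c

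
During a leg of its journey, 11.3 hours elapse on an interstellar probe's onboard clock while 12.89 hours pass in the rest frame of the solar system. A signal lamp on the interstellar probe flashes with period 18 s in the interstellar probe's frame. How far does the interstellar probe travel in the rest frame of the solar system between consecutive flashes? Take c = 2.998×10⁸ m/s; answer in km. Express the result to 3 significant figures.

2.96×10^6 km

The time-dilation ratio gives γ = 12.89/11.3 = 1.14071.
β = √(1 − 1/γ²) = 0.48113. Lab-frame period = γτ = 1.14071×18 s = 20.533 s. Distance = βc × γτ = 0.48113 × 2.998×10⁸ m/s × 20.533 s = 2.9617×10^9 m = 2.96×10^6 km.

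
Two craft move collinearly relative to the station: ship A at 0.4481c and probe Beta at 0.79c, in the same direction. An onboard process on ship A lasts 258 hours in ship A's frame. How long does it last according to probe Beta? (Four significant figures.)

The velocity of ship A relative to probe Beta is (0.4481 − 0.79)c / (1 − 0.4481×0.79) = −0.52926c; relative speed 0.52926c.
γ for this relative speed: γ = 1/√(1 − 0.280116) = 1.1786.
The clock on ship A records proper time, so probe Beta measures Δt = γΔτ = 1.1786 × 258 = 304.1 hours.

304.1 hours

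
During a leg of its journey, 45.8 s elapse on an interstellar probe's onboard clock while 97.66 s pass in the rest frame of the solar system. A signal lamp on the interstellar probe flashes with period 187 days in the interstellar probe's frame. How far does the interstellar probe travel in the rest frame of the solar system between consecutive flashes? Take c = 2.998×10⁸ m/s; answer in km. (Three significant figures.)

The time-dilation ratio gives γ = 97.66/45.8 = 2.13231.
β = √(1 − 1/γ²) = 0.88321. Lab-frame period = γτ = 2.13231×187 days = 398.74 days. Distance = βc × γτ = 0.88321 × 2.998×10⁸ m/s × 34451136 s = 9.1222×10^15 m = 9.12×10^12 km.

9.12×10^12 km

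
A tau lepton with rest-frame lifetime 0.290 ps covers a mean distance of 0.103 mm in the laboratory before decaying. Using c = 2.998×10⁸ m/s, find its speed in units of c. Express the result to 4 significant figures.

d = βγcτ ⇒ βγ = d/(cτ) = 1.030×10^-4 m / (8.6942×10^-5 m) = 1.1847.
β = (βγ)/√(1+(βγ)²) = 1.1847/√2.40351 = 0.7642.

0.7642c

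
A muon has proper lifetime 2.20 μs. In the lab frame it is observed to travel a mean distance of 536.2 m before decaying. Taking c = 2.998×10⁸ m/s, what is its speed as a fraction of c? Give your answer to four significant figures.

d = βγcτ ⇒ βγ = d/(cτ) = 536.2 m / (659.56 m) = 0.81297.
β = (βγ)/√(1+(βγ)²) = 0.81297/√1.66092 = 0.6308.

0.6308c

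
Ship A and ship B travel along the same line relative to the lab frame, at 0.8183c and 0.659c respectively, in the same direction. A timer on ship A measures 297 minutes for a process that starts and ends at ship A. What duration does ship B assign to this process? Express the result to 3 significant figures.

317 minutes

Transform ship A's velocity into ship B's frame: (0.8183 − 0.659)/(1 − 0.8183·0.659) = 0.1593/0.4607403, so the relative speed is 0.34575c.
γ for this relative speed: γ = 1/√(1 − 0.119543) = 1.0657.
Ship A's interval is proper; time dilation gives Δt_B = γΔτ = 1.0657 × 297 minutes = 317 minutes.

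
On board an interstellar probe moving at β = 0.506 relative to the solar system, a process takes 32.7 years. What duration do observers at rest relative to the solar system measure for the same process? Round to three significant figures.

37.9 years

β² = 0.256036, so γ = 1/√0.743964 = 1.1594.
Time dilation: Δt = γ·Δτ = 1.1594 × 32.7 = 37.9 years.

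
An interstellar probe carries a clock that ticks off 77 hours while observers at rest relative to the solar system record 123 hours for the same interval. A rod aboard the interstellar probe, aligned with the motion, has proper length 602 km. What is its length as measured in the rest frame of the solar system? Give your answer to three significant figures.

The time-dilation ratio gives γ = 123/77 = 1.5974.
L = L₀/γ = 602/1.5974 = 377 km.

377 km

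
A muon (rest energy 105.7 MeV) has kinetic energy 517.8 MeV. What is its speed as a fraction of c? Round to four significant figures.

0.9855c

γ = 1 + K/(mc²) = 1 + 517.8/105.7 = 5.8988.
β = √(1 − 1/γ²) = √(1 − 0.0287391) = √0.9712609 = 0.9855.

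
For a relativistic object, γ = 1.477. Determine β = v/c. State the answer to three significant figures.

0.736

β = √(1 − 1/γ²) = √(1 − 1/2.181529) = √0.541606 = 0.736.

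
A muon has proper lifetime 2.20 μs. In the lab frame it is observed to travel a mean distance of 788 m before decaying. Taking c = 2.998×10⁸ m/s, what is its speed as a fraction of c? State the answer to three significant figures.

0.767c

Let x = d/(cτ) = 788.0 m / (2.998×10⁸ m/s × 2.200×10^-6 s) = 1.1947. Since d = βγcτ, x = βγ = β/√(1−β²).
Solving: β² = x²/(1+x²) = 1.42731/2.42731 = 0.588021, so β = 0.767.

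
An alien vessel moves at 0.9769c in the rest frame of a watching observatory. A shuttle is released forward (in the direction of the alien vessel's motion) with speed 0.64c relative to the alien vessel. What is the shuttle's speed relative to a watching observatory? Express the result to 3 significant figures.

0.995c

In units of c, u = (u' + v)/(1 + u'v) with u' = 0.64 and v = 0.9769.
Numerator: 0.64 + 0.9769 = 1.6169. Denominator: 1 + (0.64)(0.9769) = 1.625216.
u = 1.6169/1.625216 = 0.99488, so the speed is 0.995c.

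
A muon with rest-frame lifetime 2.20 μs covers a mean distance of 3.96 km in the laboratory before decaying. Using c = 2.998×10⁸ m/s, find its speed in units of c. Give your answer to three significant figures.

0.986c

Let x = d/(cτ) = 3960 m / (2.998×10⁸ m/s × 2.200×10^-6 s) = 6.004. Since d = βγcτ, x = βγ = β/√(1−β²).
Solving: β² = x²/(1+x²) = 36.048/37.048 = 0.973008, so β = 0.986.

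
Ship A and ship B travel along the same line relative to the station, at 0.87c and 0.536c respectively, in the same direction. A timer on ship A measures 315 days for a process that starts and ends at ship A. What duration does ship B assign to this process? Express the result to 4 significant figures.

The velocity of ship A relative to ship B is (0.87 − 0.536)c / (1 − 0.87×0.536) = 0.62584c; relative speed 0.62584c.
At |u| = 0.62584c, γ = (1 − 0.391676)^(−1/2) = 1.2821.
The clock on ship A records proper time, so ship B measures Δt = γΔτ = 1.2821 × 315 = 403.9 days.

403.9 days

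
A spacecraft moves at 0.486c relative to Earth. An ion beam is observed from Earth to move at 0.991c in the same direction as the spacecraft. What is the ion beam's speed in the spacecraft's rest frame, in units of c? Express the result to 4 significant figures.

0.9742c

Transform to the spacecraft's frame: u' = (u − v)/(1 − uv/c²).
u' = (0.991 − 0.486)/(1 − 0.991×0.486) = 0.505/0.518374 = 0.9742.
Speed in the spacecraft's frame: 0.9742c (in the same direction).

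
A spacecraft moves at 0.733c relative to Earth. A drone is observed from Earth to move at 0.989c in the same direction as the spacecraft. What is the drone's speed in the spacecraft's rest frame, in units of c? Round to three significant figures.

0.931c

Transform to the spacecraft's frame: u' = (u − v)/(1 − uv/c²).
u' = (0.989 − 0.733)/(1 − 0.989×0.733) = 0.256/0.275063 = 0.9307.
Speed in the spacecraft's frame: 0.931c (in the same direction).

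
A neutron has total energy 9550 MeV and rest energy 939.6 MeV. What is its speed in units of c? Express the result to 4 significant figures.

0.9951c

Total energy E = γmc² gives γ = 9550/939.6 = 10.164.
Hence β = √(1 − 1/γ²) = √(1 − 0.0096799) = √0.9903201 = 0.9951.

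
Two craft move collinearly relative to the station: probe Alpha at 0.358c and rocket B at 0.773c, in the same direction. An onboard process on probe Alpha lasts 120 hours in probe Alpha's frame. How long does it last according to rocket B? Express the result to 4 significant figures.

The velocity of probe Alpha relative to rocket B is (0.358 − 0.773)c / (1 − 0.358×0.773) = −0.57379c; relative speed 0.57379c.
At |u| = 0.57379c, γ = (1 − 0.329235)^(−1/2) = 1.221.
The clock on probe Alpha records proper time, so rocket B measures Δt = γΔτ = 1.221 × 120 = 146.5 hours.

146.5 hours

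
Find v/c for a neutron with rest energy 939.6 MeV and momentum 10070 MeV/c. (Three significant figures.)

0.996

pc/(mc²) = 10070/939.6 = 10.717 = βγ = β/√(1−β²).
So β² = x²/(1 + x²) with x = 10.717: x² = 114.854, β² = 114.854/115.854 = 0.991368, β = 0.996.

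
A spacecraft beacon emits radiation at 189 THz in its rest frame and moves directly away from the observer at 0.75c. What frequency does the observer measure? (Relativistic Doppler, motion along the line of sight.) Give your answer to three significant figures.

Relativistic Doppler (source moving away): f_obs = f_src · √((1−β)/(1+β)).
With β = 0.75: factor = √(0.25/1.75) = 0.37796.
f_obs = 189 × 0.37796 = 71.4 THz.

71.4 THz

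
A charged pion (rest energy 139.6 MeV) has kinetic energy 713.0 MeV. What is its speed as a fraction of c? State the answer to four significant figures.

γ = 1 + K/(mc²) = 1 + 713.0/139.6 = 6.1074.
β = √(1 − 1/γ²) = √(1 − 0.0268094) = √0.9731906 = 0.9865.

0.9865c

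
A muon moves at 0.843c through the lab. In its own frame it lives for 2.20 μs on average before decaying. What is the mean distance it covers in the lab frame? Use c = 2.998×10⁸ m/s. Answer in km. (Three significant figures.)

With β = 0.843, γ = 1/√(1 − 0.843²) = 1/√0.289351 = 1.859.
Lab-frame lifetime: Δt = γτ = 1.859 × 2.20 μs = 4.0898 μs.
Distance: d = vΔt = 0.843 × 2.998×10⁸ m/s × 4.0898×10^-6 s = 1030 m = 1.03 km.

1.03 km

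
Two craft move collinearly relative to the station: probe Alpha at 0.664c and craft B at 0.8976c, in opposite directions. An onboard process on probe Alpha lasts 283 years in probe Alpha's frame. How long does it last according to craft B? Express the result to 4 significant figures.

Speed of probe Alpha in craft B's frame: u = (v_A + v_B)/(1 + v_A v_B/c²) = (0.664 + 0.8976)/(1 + 0.664×0.8976) = 1.5616/1.5960064 = 0.97844; |u| = 0.97844c.
At |u| = 0.97844c, γ = (1 − 0.957345)^(−1/2) = 4.8419.
The clock on probe Alpha records proper time, so craft B measures Δt = γΔτ = 4.8419 × 283 = 1370 years.

1370 years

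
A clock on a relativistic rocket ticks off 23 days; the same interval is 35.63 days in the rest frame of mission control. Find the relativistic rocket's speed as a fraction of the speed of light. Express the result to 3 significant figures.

0.764c

γ = Δt/Δτ = 35.63/23 = 1.5491.
β = √(1 − 1/γ²) = √(1 − 0.416717) = √0.583283 = 0.764.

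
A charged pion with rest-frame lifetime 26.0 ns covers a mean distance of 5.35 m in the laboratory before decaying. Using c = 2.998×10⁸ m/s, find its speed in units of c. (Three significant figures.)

Lab distance = (lab lifetime)·v = γτ·βc, so βγ = d/(cτ) = 5.350/(2.998×10⁸ × 2.600×10^-8) = 0.68636.
With βγ = 0.68636: γ² = 1 + (βγ)² = 1.47109, and β = (βγ)/γ = 0.68636/1.21288 = 0.566.

0.566c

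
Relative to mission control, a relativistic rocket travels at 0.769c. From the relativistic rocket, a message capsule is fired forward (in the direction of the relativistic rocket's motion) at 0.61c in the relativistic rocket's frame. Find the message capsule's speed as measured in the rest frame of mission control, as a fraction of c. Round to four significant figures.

In units of c, u = (u' + v)/(1 + u'v) with u' = 0.61 and v = 0.769.
Numerator: 0.61 + 0.769 = 1.379. Denominator: 1 + (0.61)(0.769) = 1.46909.
u = 1.379/1.46909 = 0.93868, so the speed is 0.9387c.

0.9387c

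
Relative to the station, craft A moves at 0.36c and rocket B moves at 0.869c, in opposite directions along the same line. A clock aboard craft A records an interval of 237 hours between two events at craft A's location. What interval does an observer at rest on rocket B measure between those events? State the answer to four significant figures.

Transform craft A's velocity into rocket B's frame: (0.36 + 0.869)/(1 + 0.36·0.869) = 1.229/1.31284, so the relative speed is 0.93614c.
γ for this relative speed: γ = 1/√(1 − 0.876358) = 2.8439.
The clock on craft A records proper time, so rocket B measures Δt = γΔτ = 2.8439 × 237 = 674.0 hours.

674.0 hours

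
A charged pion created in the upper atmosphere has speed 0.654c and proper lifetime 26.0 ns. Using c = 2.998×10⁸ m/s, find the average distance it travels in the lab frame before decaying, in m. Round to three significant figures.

6.74 m

With β = 0.654, γ = 1/√(1 − 0.654²) = 1/√0.572284 = 1.3219.
Lab-frame lifetime: Δt = γτ = 1.3219 × 26.0 ns = 34.369 ns.
Distance: d = vΔt = 0.654 × 2.998×10⁸ m/s × 3.4369×10^-8 s = 6.74 m.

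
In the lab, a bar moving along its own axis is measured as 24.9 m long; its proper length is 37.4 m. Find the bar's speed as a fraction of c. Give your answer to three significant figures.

0.746c

Length contraction gives γ = L₀/L = 37.4/24.9 = 1.502.
β = √(1 − 1/γ²) = √0.556738 = 0.746.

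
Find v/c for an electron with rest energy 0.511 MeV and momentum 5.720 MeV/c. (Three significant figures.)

0.996

pc/(mc²) = 5.720/0.511 = 11.194 = βγ = β/√(1−β²).
So β² = x²/(1 + x²) with x = 11.194: x² = 125.306, β² = 125.306/126.306 = 0.992083, β = 0.996.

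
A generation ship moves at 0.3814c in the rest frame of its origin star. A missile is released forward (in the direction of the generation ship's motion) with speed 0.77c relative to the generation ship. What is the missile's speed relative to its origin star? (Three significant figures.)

Relativistic velocity addition: u = (u' + v)/(1 + u'v/c²), with u' = 0.77c and v = 0.3814c.
Numerator: 0.77 + 0.3814 = 1.1514. Denominator: 1 + (0.77)(0.3814) = 1.293678.
u = 1.1514/1.293678 = 0.89002, so the speed is 0.890c.

0.890c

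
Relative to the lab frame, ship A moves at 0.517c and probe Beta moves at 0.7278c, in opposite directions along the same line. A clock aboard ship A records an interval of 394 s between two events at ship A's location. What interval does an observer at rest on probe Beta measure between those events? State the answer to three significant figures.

The velocity of ship A relative to probe Beta is (0.517 + 0.7278)c / (1 + 0.517×0.7278) = 0.90447c; relative speed 0.90447c.
γ for this relative speed: γ = 1/√(1 − 0.818066) = 2.3445.
Ship A's interval is proper; time dilation gives Δt_B = γΔτ = 2.3445 × 394 s = 924 s.

924 s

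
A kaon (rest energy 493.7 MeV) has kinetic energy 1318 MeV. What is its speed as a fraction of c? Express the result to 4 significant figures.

0.9622c

K = (γ−1)mc², so γ = 1 + 1318/493.7 = 3.6696.
Then v/c = √(1 − γ⁻²) = √(1 − 0.0742613) = √0.9257387 = 0.9622.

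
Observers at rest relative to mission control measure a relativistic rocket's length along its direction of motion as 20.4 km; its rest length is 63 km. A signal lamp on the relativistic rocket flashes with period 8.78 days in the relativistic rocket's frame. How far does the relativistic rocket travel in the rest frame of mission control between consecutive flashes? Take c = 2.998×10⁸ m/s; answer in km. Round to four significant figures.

6.645×10^11 km

From L = L₀/γ: γ = 63/20.4 = 3.08824.
β = √(1 − 1/γ²) = 0.94612. Lab-frame period = γτ = 3.08824×8.78 days = 27.115 days. Distance = βc × γτ = 0.94612 × 2.998×10⁸ m/s × 2342736 s = 6.6451×10^14 m = 6.645×10^11 km.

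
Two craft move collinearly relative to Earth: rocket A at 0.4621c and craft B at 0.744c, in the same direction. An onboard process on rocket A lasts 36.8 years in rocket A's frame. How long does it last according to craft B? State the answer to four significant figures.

The velocity of rocket A relative to craft B is (0.4621 − 0.744)c / (1 − 0.4621×0.744) = −0.4296c; relative speed 0.4296c.
γ for this relative speed: γ = 1/√(1 − 0.184556) = 1.1074.
The clock on rocket A records proper time, so craft B measures Δt = γΔτ = 1.1074 × 36.8 = 40.75 years.

40.75 years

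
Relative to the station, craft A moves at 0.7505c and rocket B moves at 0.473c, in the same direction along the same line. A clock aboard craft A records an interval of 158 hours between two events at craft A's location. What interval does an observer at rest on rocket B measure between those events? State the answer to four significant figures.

175.0 hours

Transform craft A's velocity into rocket B's frame: (0.7505 − 0.473)/(1 − 0.7505·0.473) = 0.2775/0.6450135, so the relative speed is 0.43022c.
At |u| = 0.43022c, γ = (1 − 0.185089)^(−1/2) = 1.1078.
Craft A's interval is proper; time dilation gives Δt_B = γΔτ = 1.1078 × 158 hours = 175.0 hours.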